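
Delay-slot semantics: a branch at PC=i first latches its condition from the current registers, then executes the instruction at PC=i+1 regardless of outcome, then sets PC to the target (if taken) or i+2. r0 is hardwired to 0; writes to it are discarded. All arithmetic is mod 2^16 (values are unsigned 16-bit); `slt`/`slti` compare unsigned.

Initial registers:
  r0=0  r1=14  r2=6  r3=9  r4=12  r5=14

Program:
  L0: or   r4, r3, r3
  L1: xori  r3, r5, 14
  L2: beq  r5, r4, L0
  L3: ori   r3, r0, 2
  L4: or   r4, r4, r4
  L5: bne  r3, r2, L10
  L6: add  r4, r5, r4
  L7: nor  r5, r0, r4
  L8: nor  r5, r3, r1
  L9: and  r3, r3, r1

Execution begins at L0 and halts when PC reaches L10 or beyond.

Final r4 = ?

23

[0] or   r4, r3, r3  →  {r0:0, r1:14, r2:6, r3:9, r4:9, r5:14}
[1] xori  r3, r5, 14  →  {r0:0, r1:14, r2:6, r3:0, r4:9, r5:14}
[2] beq  r5, r4, L0  →  {r0:0, r1:14, r2:6, r3:0, r4:9, r5:14}  ⟨branch fallthrough⟩
[3] ori   r3, r0, 2  →  {r0:0, r1:14, r2:6, r3:2, r4:9, r5:14}
[4] or   r4, r4, r4  →  {r0:0, r1:14, r2:6, r3:2, r4:9, r5:14}
[5] bne  r3, r2, L10  →  {r0:0, r1:14, r2:6, r3:2, r4:9, r5:14}  ⟨branch taken⟩
[6] add  r4, r5, r4  →  {r0:0, r1:14, r2:6, r3:2, r4:23, r5:14}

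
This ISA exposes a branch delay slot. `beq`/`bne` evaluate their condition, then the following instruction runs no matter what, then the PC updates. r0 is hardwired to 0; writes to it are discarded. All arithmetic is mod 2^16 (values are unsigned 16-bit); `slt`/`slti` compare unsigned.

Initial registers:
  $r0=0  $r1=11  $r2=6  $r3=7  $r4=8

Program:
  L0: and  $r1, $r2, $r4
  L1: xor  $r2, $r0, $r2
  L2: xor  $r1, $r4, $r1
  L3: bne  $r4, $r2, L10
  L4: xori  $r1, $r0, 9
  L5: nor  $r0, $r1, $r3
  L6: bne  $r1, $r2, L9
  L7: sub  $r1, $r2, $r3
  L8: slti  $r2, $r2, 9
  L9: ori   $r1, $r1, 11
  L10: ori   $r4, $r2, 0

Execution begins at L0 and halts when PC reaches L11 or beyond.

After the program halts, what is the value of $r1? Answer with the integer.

#0 and  $r1, $r2, $r4 ; 0/0/6/7/8
#1 xor  $r2, $r0, $r2 ; 0/0/6/7/8
#2 xor  $r1, $r4, $r1 ; 0/8/6/7/8
#3 bne  $r4, $r2, L10 ; 0/8/6/7/8 ; →target
#4 xori  $r1, $r0, 9 ; 0/9/6/7/8
#10 ori   $r4, $r2, 0 ; 0/9/6/7/6

9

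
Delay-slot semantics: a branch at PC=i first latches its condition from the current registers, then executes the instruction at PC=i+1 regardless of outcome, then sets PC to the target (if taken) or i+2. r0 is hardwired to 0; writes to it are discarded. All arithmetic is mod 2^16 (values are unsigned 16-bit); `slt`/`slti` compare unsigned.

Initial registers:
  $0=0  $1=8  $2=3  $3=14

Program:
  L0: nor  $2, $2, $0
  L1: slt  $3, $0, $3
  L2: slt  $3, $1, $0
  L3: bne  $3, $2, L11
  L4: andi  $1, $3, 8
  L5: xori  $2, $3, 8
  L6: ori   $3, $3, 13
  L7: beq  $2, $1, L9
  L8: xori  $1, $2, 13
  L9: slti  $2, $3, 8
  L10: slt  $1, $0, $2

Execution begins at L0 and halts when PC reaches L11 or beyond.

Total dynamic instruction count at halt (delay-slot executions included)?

5

[0] nor  $2, $2, $0  →  {$0:0, $1:8, $2:65532, $3:14}
[1] slt  $3, $0, $3  →  {$0:0, $1:8, $2:65532, $3:1}
[2] slt  $3, $1, $0  →  {$0:0, $1:8, $2:65532, $3:0}
[3] bne  $3, $2, L11  →  {$0:0, $1:8, $2:65532, $3:0}  ⟨branch taken⟩
[4] andi  $1, $3, 8  →  {$0:0, $1:0, $2:65532, $3:0}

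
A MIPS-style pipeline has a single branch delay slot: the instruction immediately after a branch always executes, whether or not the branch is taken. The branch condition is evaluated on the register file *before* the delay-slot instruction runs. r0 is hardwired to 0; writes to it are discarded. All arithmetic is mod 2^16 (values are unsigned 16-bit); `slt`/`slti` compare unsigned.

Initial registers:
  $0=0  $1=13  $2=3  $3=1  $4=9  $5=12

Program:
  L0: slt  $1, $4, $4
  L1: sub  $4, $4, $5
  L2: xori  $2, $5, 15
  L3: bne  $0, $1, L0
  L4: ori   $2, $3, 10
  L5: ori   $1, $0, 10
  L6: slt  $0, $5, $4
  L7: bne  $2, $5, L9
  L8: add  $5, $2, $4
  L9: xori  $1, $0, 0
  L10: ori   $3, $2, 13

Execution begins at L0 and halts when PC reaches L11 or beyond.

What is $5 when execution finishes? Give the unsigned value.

8

[0] slt  $1, $4, $4  →  {$0:0, $1:0, $2:3, $3:1, $4:9, $5:12}
[1] sub  $4, $4, $5  →  {$0:0, $1:0, $2:3, $3:1, $4:65533, $5:12}
[2] xori  $2, $5, 15  →  {$0:0, $1:0, $2:3, $3:1, $4:65533, $5:12}
[3] bne  $0, $1, L0  →  {$0:0, $1:0, $2:3, $3:1, $4:65533, $5:12}  ⟨branch fallthrough⟩
[4] ori   $2, $3, 10  →  {$0:0, $1:0, $2:11, $3:1, $4:65533, $5:12}
[5] ori   $1, $0, 10  →  {$0:0, $1:10, $2:11, $3:1, $4:65533, $5:12}
[6] slt  $0, $5, $4  →  {$0:0, $1:10, $2:11, $3:1, $4:65533, $5:12}
[7] bne  $2, $5, L9  →  {$0:0, $1:10, $2:11, $3:1, $4:65533, $5:12}  ⟨branch taken⟩
[8] add  $5, $2, $4  →  {$0:0, $1:10, $2:11, $3:1, $4:65533, $5:8}
[9] xori  $1, $0, 0  →  {$0:0, $1:0, $2:11, $3:1, $4:65533, $5:8}
[10] ori   $3, $2, 13  →  {$0:0, $1:0, $2:11, $3:15, $4:65533, $5:8}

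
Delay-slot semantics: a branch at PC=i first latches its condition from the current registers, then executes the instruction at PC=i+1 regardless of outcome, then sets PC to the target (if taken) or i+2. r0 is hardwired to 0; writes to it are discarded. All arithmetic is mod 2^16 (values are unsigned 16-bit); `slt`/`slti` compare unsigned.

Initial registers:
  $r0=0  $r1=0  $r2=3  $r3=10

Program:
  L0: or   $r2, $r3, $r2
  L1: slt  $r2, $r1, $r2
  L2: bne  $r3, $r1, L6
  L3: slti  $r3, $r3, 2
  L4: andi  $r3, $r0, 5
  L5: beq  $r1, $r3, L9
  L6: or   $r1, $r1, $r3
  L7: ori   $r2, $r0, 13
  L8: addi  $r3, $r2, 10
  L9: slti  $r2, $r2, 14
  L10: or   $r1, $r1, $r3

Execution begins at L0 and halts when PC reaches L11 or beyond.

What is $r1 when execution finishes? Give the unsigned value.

23

[0] or   $r2, $r3, $r2  →  {$r0:0, $r1:0, $r2:11, $r3:10}
[1] slt  $r2, $r1, $r2  →  {$r0:0, $r1:0, $r2:1, $r3:10}
[2] bne  $r3, $r1, L6  →  {$r0:0, $r1:0, $r2:1, $r3:10}  ⟨branch taken⟩
[3] slti  $r3, $r3, 2  →  {$r0:0, $r1:0, $r2:1, $r3:0}
[6] or   $r1, $r1, $r3  →  {$r0:0, $r1:0, $r2:1, $r3:0}
[7] ori   $r2, $r0, 13  →  {$r0:0, $r1:0, $r2:13, $r3:0}
[8] addi  $r3, $r2, 10  →  {$r0:0, $r1:0, $r2:13, $r3:23}
[9] slti  $r2, $r2, 14  →  {$r0:0, $r1:0, $r2:1, $r3:23}
[10] or   $r1, $r1, $r3  →  {$r0:0, $r1:23, $r2:1, $r3:23}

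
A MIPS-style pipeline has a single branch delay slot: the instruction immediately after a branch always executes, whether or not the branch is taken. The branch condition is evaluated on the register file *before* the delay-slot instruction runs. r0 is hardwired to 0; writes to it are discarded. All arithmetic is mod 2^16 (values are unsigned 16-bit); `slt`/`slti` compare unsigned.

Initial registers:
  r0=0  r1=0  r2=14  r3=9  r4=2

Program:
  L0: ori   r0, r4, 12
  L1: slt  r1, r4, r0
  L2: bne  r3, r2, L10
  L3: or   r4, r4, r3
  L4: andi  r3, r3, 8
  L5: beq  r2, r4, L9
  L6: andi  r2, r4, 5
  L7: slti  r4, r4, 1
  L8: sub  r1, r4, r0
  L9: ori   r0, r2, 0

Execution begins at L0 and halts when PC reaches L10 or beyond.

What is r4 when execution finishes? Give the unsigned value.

[0] ori   r0, r4, 12  →  {r0:0, r1:0, r2:14, r3:9, r4:2}
[1] slt  r1, r4, r0  →  {r0:0, r1:0, r2:14, r3:9, r4:2}
[2] bne  r3, r2, L10  →  {r0:0, r1:0, r2:14, r3:9, r4:2}  ⟨branch taken⟩
[3] or   r4, r4, r3  →  {r0:0, r1:0, r2:14, r3:9, r4:11}

11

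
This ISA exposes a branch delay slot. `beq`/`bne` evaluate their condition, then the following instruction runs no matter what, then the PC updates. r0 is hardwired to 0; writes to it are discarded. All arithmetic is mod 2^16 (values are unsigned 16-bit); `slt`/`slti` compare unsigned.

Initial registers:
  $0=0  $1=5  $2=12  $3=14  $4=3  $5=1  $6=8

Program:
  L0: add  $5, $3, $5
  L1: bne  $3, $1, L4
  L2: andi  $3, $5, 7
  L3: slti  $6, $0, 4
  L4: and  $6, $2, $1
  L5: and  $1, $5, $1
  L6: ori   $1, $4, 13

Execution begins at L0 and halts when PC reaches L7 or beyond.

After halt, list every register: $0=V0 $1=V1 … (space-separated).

$0=0 $1=15 $2=12 $3=7 $4=3 $5=15 $6=4

#0 add  $5, $3, $5 ; 0/5/12/14/3/15/8
#1 bne  $3, $1, L4 ; 0/5/12/14/3/15/8 ; →target
#2 andi  $3, $5, 7 ; 0/5/12/7/3/15/8
#4 and  $6, $2, $1 ; 0/5/12/7/3/15/4
#5 and  $1, $5, $1 ; 0/5/12/7/3/15/4
#6 ori   $1, $4, 13 ; 0/15/12/7/3/15/4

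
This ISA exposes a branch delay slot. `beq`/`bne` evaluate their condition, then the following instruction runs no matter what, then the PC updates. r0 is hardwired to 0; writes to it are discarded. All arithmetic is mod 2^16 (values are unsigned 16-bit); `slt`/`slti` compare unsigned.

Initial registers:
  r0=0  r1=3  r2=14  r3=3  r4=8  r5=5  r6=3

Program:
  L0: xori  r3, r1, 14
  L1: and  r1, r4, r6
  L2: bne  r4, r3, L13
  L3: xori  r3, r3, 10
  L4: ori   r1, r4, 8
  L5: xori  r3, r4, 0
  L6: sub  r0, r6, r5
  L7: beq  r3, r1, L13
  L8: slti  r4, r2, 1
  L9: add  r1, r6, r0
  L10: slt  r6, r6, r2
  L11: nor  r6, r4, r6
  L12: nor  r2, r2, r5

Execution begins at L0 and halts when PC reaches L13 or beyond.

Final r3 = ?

  step pc=0: xori  r3, r1, 14  regs=(0,3,14,13,8,5,3)
  step pc=1: and  r1, r4, r6  regs=(0,0,14,13,8,5,3)
  step pc=2: bne  r4, r3, L13  cond=T  regs=(0,0,14,13,8,5,3)
  step pc=3: xori  r3, r3, 10  regs=(0,0,14,7,8,5,3)

7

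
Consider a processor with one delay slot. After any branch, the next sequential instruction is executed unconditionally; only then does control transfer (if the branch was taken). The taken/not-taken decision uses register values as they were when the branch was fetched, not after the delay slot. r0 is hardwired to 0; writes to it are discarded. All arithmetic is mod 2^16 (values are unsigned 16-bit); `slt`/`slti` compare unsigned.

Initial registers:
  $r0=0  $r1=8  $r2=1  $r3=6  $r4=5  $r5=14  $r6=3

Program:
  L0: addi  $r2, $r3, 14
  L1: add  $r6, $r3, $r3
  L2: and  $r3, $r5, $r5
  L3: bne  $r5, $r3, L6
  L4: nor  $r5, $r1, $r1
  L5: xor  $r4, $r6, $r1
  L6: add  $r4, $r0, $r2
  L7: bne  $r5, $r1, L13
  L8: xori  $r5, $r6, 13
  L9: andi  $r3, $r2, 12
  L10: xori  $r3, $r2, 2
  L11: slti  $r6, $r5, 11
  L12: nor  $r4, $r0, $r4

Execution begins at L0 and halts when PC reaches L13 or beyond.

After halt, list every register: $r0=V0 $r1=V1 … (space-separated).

[0] addi  $r2, $r3, 14  →  {$r0:0, $r1:8, $r2:20, $r3:6, $r4:5, $r5:14, $r6:3}
[1] add  $r6, $r3, $r3  →  {$r0:0, $r1:8, $r2:20, $r3:6, $r4:5, $r5:14, $r6:12}
[2] and  $r3, $r5, $r5  →  {$r0:0, $r1:8, $r2:20, $r3:14, $r4:5, $r5:14, $r6:12}
[3] bne  $r5, $r3, L6  →  {$r0:0, $r1:8, $r2:20, $r3:14, $r4:5, $r5:14, $r6:12}  ⟨branch fallthrough⟩
[4] nor  $r5, $r1, $r1  →  {$r0:0, $r1:8, $r2:20, $r3:14, $r4:5, $r5:65527, $r6:12}
[5] xor  $r4, $r6, $r1  →  {$r0:0, $r1:8, $r2:20, $r3:14, $r4:4, $r5:65527, $r6:12}
[6] add  $r4, $r0, $r2  →  {$r0:0, $r1:8, $r2:20, $r3:14, $r4:20, $r5:65527, $r6:12}
[7] bne  $r5, $r1, L13  →  {$r0:0, $r1:8, $r2:20, $r3:14, $r4:20, $r5:65527, $r6:12}  ⟨branch taken⟩
[8] xori  $r5, $r6, 13  →  {$r0:0, $r1:8, $r2:20, $r3:14, $r4:20, $r5:1, $r6:12}

$r0=0 $r1=8 $r2=20 $r3=14 $r4=20 $r5=1 $r6=12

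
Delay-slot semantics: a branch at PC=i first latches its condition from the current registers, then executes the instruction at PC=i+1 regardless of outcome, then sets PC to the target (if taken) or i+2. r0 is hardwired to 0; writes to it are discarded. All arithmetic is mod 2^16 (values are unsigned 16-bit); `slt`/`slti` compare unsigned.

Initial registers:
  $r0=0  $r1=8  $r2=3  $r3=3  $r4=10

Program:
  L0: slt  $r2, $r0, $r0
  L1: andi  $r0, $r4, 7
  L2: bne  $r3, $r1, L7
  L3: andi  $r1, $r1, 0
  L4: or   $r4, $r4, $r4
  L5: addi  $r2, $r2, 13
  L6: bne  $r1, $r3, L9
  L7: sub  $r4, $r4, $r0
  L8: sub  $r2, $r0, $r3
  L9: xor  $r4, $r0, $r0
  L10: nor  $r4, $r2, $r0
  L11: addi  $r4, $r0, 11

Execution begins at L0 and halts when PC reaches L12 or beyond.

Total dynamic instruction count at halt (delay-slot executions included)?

9

[0] slt  $r2, $r0, $r0  →  {$r0:0, $r1:8, $r2:0, $r3:3, $r4:10}
[1] andi  $r0, $r4, 7  →  {$r0:0, $r1:8, $r2:0, $r3:3, $r4:10}
[2] bne  $r3, $r1, L7  →  {$r0:0, $r1:8, $r2:0, $r3:3, $r4:10}  ⟨branch taken⟩
[3] andi  $r1, $r1, 0  →  {$r0:0, $r1:0, $r2:0, $r3:3, $r4:10}
[7] sub  $r4, $r4, $r0  →  {$r0:0, $r1:0, $r2:0, $r3:3, $r4:10}
[8] sub  $r2, $r0, $r3  →  {$r0:0, $r1:0, $r2:65533, $r3:3, $r4:10}
[9] xor  $r4, $r0, $r0  →  {$r0:0, $r1:0, $r2:65533, $r3:3, $r4:0}
[10] nor  $r4, $r2, $r0  →  {$r0:0, $r1:0, $r2:65533, $r3:3, $r4:2}
[11] addi  $r4, $r0, 11  →  {$r0:0, $r1:0, $r2:65533, $r3:3, $r4:11}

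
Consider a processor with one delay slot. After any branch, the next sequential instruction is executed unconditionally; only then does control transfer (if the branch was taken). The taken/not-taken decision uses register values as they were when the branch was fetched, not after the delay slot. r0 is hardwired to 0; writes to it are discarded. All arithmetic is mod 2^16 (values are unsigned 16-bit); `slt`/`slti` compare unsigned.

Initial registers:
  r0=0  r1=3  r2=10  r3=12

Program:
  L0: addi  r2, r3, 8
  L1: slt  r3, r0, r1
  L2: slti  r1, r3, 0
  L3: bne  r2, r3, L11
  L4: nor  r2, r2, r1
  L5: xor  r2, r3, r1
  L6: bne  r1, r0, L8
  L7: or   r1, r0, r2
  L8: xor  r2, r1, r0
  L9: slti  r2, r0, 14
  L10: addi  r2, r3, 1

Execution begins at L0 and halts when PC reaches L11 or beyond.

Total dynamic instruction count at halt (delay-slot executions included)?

PC=0  addi  r2, r3, 8        | r0=0 r1=3 r2=20 r3=12
PC=1  slt  r3, r0, r1        | r0=0 r1=3 r2=20 r3=1
PC=2  slti  r1, r3, 0        | r0=0 r1=0 r2=20 r3=1
PC=3  bne  r2, r3, L11       | r0=0 r1=0 r2=20 r3=1  [TAKEN]
PC=4  nor  r2, r2, r1        | r0=0 r1=0 r2=65515 r3=1

5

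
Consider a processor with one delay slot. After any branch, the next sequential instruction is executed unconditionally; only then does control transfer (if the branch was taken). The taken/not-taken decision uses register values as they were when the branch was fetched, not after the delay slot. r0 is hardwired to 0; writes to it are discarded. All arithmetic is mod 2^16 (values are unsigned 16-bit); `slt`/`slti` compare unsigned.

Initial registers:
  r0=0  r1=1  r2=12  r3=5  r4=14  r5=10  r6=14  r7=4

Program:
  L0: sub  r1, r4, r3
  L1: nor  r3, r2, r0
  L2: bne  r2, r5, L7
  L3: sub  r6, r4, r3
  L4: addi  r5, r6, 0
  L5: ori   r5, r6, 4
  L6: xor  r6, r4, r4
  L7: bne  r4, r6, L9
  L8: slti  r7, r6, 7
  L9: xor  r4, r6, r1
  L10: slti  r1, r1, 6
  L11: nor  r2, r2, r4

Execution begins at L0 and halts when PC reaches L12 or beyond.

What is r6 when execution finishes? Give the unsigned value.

27

  step pc=0: sub  r1, r4, r3  regs=(0,9,12,5,14,10,14,4)
  step pc=1: nor  r3, r2, r0  regs=(0,9,12,65523,14,10,14,4)
  step pc=2: bne  r2, r5, L7  cond=T  regs=(0,9,12,65523,14,10,14,4)
  step pc=3: sub  r6, r4, r3  regs=(0,9,12,65523,14,10,27,4)
  step pc=7: bne  r4, r6, L9  cond=T  regs=(0,9,12,65523,14,10,27,4)
  step pc=8: slti  r7, r6, 7  regs=(0,9,12,65523,14,10,27,0)
  step pc=9: xor  r4, r6, r1  regs=(0,9,12,65523,18,10,27,0)
  step pc=10: slti  r1, r1, 6  regs=(0,0,12,65523,18,10,27,0)
  step pc=11: nor  r2, r2, r4  regs=(0,0,65505,65523,18,10,27,0)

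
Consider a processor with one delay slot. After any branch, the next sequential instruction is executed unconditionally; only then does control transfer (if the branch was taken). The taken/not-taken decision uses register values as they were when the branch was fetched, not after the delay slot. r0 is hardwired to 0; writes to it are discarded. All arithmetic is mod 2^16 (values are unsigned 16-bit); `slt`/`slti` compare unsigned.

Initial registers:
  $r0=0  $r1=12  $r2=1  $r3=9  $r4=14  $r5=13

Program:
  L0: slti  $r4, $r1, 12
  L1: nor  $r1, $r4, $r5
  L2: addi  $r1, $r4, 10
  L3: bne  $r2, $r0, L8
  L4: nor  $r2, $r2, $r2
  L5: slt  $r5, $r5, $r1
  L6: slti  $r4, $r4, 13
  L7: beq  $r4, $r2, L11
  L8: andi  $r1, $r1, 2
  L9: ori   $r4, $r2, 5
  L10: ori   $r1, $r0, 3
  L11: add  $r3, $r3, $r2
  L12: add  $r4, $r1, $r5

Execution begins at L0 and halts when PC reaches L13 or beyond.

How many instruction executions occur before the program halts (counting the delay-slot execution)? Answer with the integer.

10

[0] slti  $r4, $r1, 12  →  {$r0:0, $r1:12, $r2:1, $r3:9, $r4:0, $r5:13}
[1] nor  $r1, $r4, $r5  →  {$r0:0, $r1:65522, $r2:1, $r3:9, $r4:0, $r5:13}
[2] addi  $r1, $r4, 10  →  {$r0:0, $r1:10, $r2:1, $r3:9, $r4:0, $r5:13}
[3] bne  $r2, $r0, L8  →  {$r0:0, $r1:10, $r2:1, $r3:9, $r4:0, $r5:13}  ⟨branch taken⟩
[4] nor  $r2, $r2, $r2  →  {$r0:0, $r1:10, $r2:65534, $r3:9, $r4:0, $r5:13}
[8] andi  $r1, $r1, 2  →  {$r0:0, $r1:2, $r2:65534, $r3:9, $r4:0, $r5:13}
[9] ori   $r4, $r2, 5  →  {$r0:0, $r1:2, $r2:65534, $r3:9, $r4:65535, $r5:13}
[10] ori   $r1, $r0, 3  →  {$r0:0, $r1:3, $r2:65534, $r3:9, $r4:65535, $r5:13}
[11] add  $r3, $r3, $r2  →  {$r0:0, $r1:3, $r2:65534, $r3:7, $r4:65535, $r5:13}
[12] add  $r4, $r1, $r5  →  {$r0:0, $r1:3, $r2:65534, $r3:7, $r4:16, $r5:13}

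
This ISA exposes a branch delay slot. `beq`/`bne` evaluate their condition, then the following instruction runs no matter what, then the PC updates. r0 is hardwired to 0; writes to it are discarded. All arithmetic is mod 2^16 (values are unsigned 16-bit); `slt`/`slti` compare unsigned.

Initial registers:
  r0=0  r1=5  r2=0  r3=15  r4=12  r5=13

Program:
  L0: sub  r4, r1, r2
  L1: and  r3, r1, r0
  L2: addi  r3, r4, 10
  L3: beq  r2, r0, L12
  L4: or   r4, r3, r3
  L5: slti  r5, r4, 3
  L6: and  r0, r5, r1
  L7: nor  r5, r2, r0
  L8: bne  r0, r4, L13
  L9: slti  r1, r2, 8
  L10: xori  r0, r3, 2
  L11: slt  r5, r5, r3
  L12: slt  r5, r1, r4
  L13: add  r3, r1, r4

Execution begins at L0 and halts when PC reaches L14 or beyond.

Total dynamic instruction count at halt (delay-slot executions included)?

7

  step pc=0: sub  r4, r1, r2  regs=(0,5,0,15,5,13)
  step pc=1: and  r3, r1, r0  regs=(0,5,0,0,5,13)
  step pc=2: addi  r3, r4, 10  regs=(0,5,0,15,5,13)
  step pc=3: beq  r2, r0, L12  cond=T  regs=(0,5,0,15,5,13)
  step pc=4: or   r4, r3, r3  regs=(0,5,0,15,15,13)
  step pc=12: slt  r5, r1, r4  regs=(0,5,0,15,15,1)
  step pc=13: add  r3, r1, r4  regs=(0,5,0,20,15,1)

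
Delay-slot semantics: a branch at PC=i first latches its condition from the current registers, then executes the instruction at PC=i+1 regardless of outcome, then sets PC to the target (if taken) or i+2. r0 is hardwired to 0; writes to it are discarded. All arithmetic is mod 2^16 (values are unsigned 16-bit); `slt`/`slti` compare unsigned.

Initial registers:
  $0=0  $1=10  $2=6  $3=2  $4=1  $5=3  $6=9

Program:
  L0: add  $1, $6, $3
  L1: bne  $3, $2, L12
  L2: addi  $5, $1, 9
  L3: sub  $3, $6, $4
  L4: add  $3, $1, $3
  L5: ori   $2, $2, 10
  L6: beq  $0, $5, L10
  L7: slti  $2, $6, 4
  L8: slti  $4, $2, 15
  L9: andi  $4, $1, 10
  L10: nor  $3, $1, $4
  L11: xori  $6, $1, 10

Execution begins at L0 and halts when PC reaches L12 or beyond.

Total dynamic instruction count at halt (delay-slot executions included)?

3

PC=0  add  $1, $6, $3        | $0=0 $1=11 $2=6 $3=2 $4=1 $5=3 $6=9
PC=1  bne  $3, $2, L12       | $0=0 $1=11 $2=6 $3=2 $4=1 $5=3 $6=9  [TAKEN]
PC=2  addi  $5, $1, 9        | $0=0 $1=11 $2=6 $3=2 $4=1 $5=20 $6=9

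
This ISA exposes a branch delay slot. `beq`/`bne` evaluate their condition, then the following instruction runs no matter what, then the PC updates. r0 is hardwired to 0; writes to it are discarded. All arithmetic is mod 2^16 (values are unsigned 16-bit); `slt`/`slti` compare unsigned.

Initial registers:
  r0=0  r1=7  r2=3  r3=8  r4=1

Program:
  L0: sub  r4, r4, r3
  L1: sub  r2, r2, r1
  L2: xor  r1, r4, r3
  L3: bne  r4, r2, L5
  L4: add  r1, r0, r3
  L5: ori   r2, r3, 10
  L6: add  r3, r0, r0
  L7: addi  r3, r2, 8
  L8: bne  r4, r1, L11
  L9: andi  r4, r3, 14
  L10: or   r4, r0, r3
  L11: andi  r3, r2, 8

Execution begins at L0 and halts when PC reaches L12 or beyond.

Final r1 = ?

PC=0  sub  r4, r4, r3        | r0=0 r1=7 r2=3 r3=8 r4=65529
PC=1  sub  r2, r2, r1        | r0=0 r1=7 r2=65532 r3=8 r4=65529
PC=2  xor  r1, r4, r3        | r0=0 r1=65521 r2=65532 r3=8 r4=65529
PC=3  bne  r4, r2, L5        | r0=0 r1=65521 r2=65532 r3=8 r4=65529  [TAKEN]
PC=4  add  r1, r0, r3        | r0=0 r1=8 r2=65532 r3=8 r4=65529
PC=5  ori   r2, r3, 10       | r0=0 r1=8 r2=10 r3=8 r4=65529
PC=6  add  r3, r0, r0        | r0=0 r1=8 r2=10 r3=0 r4=65529
PC=7  addi  r3, r2, 8        | r0=0 r1=8 r2=10 r3=18 r4=65529
PC=8  bne  r4, r1, L11       | r0=0 r1=8 r2=10 r3=18 r4=65529  [TAKEN]
PC=9  andi  r4, r3, 14       | r0=0 r1=8 r2=10 r3=18 r4=2
PC=11 andi  r3, r2, 8        | r0=0 r1=8 r2=10 r3=8 r4=2

8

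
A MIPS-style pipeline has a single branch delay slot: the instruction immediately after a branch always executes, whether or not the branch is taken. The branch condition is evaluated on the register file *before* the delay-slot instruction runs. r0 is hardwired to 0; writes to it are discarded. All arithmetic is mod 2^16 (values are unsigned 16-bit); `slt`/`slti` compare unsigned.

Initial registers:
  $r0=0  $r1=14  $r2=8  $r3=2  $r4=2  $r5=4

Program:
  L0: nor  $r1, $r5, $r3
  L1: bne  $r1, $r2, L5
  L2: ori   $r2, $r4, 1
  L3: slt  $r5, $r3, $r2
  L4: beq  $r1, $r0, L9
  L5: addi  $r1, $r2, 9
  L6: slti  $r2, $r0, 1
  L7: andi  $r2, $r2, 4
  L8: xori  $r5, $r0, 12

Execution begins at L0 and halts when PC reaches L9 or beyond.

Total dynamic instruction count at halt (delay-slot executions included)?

7

[0] nor  $r1, $r5, $r3  →  {$r0:0, $r1:65529, $r2:8, $r3:2, $r4:2, $r5:4}
[1] bne  $r1, $r2, L5  →  {$r0:0, $r1:65529, $r2:8, $r3:2, $r4:2, $r5:4}  ⟨branch taken⟩
[2] ori   $r2, $r4, 1  →  {$r0:0, $r1:65529, $r2:3, $r3:2, $r4:2, $r5:4}
[5] addi  $r1, $r2, 9  →  {$r0:0, $r1:12, $r2:3, $r3:2, $r4:2, $r5:4}
[6] slti  $r2, $r0, 1  →  {$r0:0, $r1:12, $r2:1, $r3:2, $r4:2, $r5:4}
[7] andi  $r2, $r2, 4  →  {$r0:0, $r1:12, $r2:0, $r3:2, $r4:2, $r5:4}
[8] xori  $r5, $r0, 12  →  {$r0:0, $r1:12, $r2:0, $r3:2, $r4:2, $r5:12}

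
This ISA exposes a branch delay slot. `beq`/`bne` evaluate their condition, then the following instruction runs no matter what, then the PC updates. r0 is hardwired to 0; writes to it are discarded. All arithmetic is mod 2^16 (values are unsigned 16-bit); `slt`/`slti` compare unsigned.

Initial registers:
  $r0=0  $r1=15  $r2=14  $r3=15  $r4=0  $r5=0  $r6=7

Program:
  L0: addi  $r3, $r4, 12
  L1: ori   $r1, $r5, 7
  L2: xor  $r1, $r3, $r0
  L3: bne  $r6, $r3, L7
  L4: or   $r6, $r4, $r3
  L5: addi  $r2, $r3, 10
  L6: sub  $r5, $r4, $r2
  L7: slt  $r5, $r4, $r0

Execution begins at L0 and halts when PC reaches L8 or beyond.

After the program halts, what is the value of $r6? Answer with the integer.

12

PC=0  addi  $r3, $r4, 12     | $r0=0 $r1=15 $r2=14 $r3=12 $r4=0 $r5=0 $r6=7
PC=1  ori   $r1, $r5, 7      | $r0=0 $r1=7 $r2=14 $r3=12 $r4=0 $r5=0 $r6=7
PC=2  xor  $r1, $r3, $r0     | $r0=0 $r1=12 $r2=14 $r3=12 $r4=0 $r5=0 $r6=7
PC=3  bne  $r6, $r3, L7      | $r0=0 $r1=12 $r2=14 $r3=12 $r4=0 $r5=0 $r6=7  [TAKEN]
PC=4  or   $r6, $r4, $r3     | $r0=0 $r1=12 $r2=14 $r3=12 $r4=0 $r5=0 $r6=12
PC=7  slt  $r5, $r4, $r0     | $r0=0 $r1=12 $r2=14 $r3=12 $r4=0 $r5=0 $r6=12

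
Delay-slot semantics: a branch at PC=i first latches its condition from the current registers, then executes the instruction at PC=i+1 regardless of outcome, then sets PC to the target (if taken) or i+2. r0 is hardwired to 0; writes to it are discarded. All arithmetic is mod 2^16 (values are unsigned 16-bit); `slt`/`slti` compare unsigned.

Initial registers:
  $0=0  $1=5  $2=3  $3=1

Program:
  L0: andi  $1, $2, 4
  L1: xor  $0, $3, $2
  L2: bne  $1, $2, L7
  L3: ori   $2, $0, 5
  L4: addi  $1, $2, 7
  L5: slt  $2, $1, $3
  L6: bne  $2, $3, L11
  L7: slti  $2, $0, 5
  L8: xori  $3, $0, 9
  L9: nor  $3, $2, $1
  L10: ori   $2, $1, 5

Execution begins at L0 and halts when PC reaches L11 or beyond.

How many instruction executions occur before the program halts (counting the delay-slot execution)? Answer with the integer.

PC=0  andi  $1, $2, 4        | $0=0 $1=0 $2=3 $3=1
PC=1  xor  $0, $3, $2        | $0=0 $1=0 $2=3 $3=1
PC=2  bne  $1, $2, L7        | $0=0 $1=0 $2=3 $3=1  [TAKEN]
PC=3  ori   $2, $0, 5        | $0=0 $1=0 $2=5 $3=1
PC=7  slti  $2, $0, 5        | $0=0 $1=0 $2=1 $3=1
PC=8  xori  $3, $0, 9        | $0=0 $1=0 $2=1 $3=9
PC=9  nor  $3, $2, $1        | $0=0 $1=0 $2=1 $3=65534
PC=10 ori   $2, $1, 5        | $0=0 $1=0 $2=5 $3=65534

8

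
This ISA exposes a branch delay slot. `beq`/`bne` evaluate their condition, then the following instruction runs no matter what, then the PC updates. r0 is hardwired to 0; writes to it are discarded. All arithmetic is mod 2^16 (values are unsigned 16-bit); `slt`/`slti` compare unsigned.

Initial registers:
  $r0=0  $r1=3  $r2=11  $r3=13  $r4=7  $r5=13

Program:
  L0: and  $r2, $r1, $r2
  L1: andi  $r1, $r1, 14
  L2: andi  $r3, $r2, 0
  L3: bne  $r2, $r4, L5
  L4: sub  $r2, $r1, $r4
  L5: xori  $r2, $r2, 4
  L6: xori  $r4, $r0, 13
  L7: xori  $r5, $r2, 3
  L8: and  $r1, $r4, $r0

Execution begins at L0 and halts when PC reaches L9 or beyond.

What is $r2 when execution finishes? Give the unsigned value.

[0] and  $r2, $r1, $r2  →  {$r0:0, $r1:3, $r2:3, $r3:13, $r4:7, $r5:13}
[1] andi  $r1, $r1, 14  →  {$r0:0, $r1:2, $r2:3, $r3:13, $r4:7, $r5:13}
[2] andi  $r3, $r2, 0  →  {$r0:0, $r1:2, $r2:3, $r3:0, $r4:7, $r5:13}
[3] bne  $r2, $r4, L5  →  {$r0:0, $r1:2, $r2:3, $r3:0, $r4:7, $r5:13}  ⟨branch taken⟩
[4] sub  $r2, $r1, $r4  →  {$r0:0, $r1:2, $r2:65531, $r3:0, $r4:7, $r5:13}
[5] xori  $r2, $r2, 4  →  {$r0:0, $r1:2, $r2:65535, $r3:0, $r4:7, $r5:13}
[6] xori  $r4, $r0, 13  →  {$r0:0, $r1:2, $r2:65535, $r3:0, $r4:13, $r5:13}
[7] xori  $r5, $r2, 3  →  {$r0:0, $r1:2, $r2:65535, $r3:0, $r4:13, $r5:65532}
[8] and  $r1, $r4, $r0  →  {$r0:0, $r1:0, $r2:65535, $r3:0, $r4:13, $r5:65532}

65535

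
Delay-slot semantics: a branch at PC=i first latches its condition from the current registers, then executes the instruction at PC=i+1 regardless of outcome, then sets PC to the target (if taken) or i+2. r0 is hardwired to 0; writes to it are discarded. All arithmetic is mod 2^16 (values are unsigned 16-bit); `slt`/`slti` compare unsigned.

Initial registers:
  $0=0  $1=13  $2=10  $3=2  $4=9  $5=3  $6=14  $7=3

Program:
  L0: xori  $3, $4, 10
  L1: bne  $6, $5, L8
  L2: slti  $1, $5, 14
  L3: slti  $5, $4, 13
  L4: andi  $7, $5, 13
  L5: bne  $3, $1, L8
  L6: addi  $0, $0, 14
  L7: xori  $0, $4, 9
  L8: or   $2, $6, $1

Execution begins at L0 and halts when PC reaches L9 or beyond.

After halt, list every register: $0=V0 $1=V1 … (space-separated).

$0=0 $1=1 $2=15 $3=3 $4=9 $5=3 $6=14 $7=3

[0] xori  $3, $4, 10  →  {$0:0, $1:13, $2:10, $3:3, $4:9, $5:3, $6:14, $7:3}
[1] bne  $6, $5, L8  →  {$0:0, $1:13, $2:10, $3:3, $4:9, $5:3, $6:14, $7:3}  ⟨branch taken⟩
[2] slti  $1, $5, 14  →  {$0:0, $1:1, $2:10, $3:3, $4:9, $5:3, $6:14, $7:3}
[8] or   $2, $6, $1  →  {$0:0, $1:1, $2:15, $3:3, $4:9, $5:3, $6:14, $7:3}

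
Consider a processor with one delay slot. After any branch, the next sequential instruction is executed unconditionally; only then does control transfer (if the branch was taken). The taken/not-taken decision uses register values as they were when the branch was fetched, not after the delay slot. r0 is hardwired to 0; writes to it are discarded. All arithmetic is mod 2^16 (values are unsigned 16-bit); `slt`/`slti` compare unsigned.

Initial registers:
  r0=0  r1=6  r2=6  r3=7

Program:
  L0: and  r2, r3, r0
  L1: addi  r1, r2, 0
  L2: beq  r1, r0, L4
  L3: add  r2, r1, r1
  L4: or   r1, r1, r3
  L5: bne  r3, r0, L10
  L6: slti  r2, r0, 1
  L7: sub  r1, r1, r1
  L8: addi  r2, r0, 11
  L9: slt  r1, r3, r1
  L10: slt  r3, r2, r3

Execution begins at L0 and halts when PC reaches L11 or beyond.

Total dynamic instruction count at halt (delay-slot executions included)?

#0 and  r2, r3, r0 ; 0/6/0/7
#1 addi  r1, r2, 0 ; 0/0/0/7
#2 beq  r1, r0, L4 ; 0/0/0/7 ; →target
#3 add  r2, r1, r1 ; 0/0/0/7
#4 or   r1, r1, r3 ; 0/7/0/7
#5 bne  r3, r0, L10 ; 0/7/0/7 ; →target
#6 slti  r2, r0, 1 ; 0/7/1/7
#10 slt  r3, r2, r3 ; 0/7/1/1

8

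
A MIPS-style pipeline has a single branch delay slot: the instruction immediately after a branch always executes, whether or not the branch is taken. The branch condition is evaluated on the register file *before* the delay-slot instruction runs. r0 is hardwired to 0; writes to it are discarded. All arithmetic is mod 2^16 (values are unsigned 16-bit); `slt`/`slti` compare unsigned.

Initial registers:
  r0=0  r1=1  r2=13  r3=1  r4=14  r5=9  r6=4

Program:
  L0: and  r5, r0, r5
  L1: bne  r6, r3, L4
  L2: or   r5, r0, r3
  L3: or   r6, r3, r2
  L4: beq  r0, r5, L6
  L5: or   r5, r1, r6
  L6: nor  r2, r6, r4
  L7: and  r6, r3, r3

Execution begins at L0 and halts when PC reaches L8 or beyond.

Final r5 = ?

#0 and  r5, r0, r5 ; 0/1/13/1/14/0/4
#1 bne  r6, r3, L4 ; 0/1/13/1/14/0/4 ; →target
#2 or   r5, r0, r3 ; 0/1/13/1/14/1/4
#4 beq  r0, r5, L6 ; 0/1/13/1/14/1/4 ; →fallthru
#5 or   r5, r1, r6 ; 0/1/13/1/14/5/4
#6 nor  r2, r6, r4 ; 0/1/65521/1/14/5/4
#7 and  r6, r3, r3 ; 0/1/65521/1/14/5/1

5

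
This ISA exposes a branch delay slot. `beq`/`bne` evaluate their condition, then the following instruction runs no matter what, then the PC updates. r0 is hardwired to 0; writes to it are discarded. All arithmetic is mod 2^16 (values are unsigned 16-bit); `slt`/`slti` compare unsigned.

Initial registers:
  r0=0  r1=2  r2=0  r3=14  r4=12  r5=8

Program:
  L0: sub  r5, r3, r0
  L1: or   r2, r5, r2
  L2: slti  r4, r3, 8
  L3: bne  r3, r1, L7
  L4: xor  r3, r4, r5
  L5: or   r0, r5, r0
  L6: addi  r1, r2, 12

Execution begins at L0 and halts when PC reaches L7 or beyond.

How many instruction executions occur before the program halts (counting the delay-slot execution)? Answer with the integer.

#0 sub  r5, r3, r0 ; 0/2/0/14/12/14
#1 or   r2, r5, r2 ; 0/2/14/14/12/14
#2 slti  r4, r3, 8 ; 0/2/14/14/0/14
#3 bne  r3, r1, L7 ; 0/2/14/14/0/14 ; →target
#4 xor  r3, r4, r5 ; 0/2/14/14/0/14

5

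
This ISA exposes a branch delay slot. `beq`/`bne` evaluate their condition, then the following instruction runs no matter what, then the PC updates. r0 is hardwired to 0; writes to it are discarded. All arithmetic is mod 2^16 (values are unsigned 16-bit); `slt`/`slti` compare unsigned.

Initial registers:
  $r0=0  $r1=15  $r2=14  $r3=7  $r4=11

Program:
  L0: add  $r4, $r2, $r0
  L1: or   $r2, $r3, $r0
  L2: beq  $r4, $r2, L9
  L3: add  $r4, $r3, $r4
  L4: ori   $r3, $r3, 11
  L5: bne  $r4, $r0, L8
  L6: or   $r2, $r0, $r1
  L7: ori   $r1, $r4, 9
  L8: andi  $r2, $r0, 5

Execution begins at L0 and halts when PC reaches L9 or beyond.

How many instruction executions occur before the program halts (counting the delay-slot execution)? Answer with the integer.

[0] add  $r4, $r2, $r0  →  {$r0:0, $r1:15, $r2:14, $r3:7, $r4:14}
[1] or   $r2, $r3, $r0  →  {$r0:0, $r1:15, $r2:7, $r3:7, $r4:14}
[2] beq  $r4, $r2, L9  →  {$r0:0, $r1:15, $r2:7, $r3:7, $r4:14}  ⟨branch fallthrough⟩
[3] add  $r4, $r3, $r4  →  {$r0:0, $r1:15, $r2:7, $r3:7, $r4:21}
[4] ori   $r3, $r3, 11  →  {$r0:0, $r1:15, $r2:7, $r3:15, $r4:21}
[5] bne  $r4, $r0, L8  →  {$r0:0, $r1:15, $r2:7, $r3:15, $r4:21}  ⟨branch taken⟩
[6] or   $r2, $r0, $r1  →  {$r0:0, $r1:15, $r2:15, $r3:15, $r4:21}
[8] andi  $r2, $r0, 5  →  {$r0:0, $r1:15, $r2:0, $r3:15, $r4:21}

8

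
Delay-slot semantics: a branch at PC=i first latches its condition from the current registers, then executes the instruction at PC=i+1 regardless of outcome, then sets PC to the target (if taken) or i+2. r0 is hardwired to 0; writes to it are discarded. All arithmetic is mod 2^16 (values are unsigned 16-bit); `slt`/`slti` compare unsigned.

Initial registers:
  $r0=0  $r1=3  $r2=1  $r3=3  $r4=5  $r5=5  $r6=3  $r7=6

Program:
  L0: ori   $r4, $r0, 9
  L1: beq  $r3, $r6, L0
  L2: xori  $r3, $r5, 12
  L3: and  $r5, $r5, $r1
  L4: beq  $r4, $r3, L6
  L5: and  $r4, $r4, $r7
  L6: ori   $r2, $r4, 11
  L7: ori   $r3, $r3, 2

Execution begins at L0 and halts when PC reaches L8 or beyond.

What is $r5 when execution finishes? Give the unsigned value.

[0] ori   $r4, $r0, 9  →  {$r0:0, $r1:3, $r2:1, $r3:3, $r4:9, $r5:5, $r6:3, $r7:6}
[1] beq  $r3, $r6, L0  →  {$r0:0, $r1:3, $r2:1, $r3:3, $r4:9, $r5:5, $r6:3, $r7:6}  ⟨branch taken⟩
[2] xori  $r3, $r5, 12  →  {$r0:0, $r1:3, $r2:1, $r3:9, $r4:9, $r5:5, $r6:3, $r7:6}
[0] ori   $r4, $r0, 9  →  {$r0:0, $r1:3, $r2:1, $r3:9, $r4:9, $r5:5, $r6:3, $r7:6}
[1] beq  $r3, $r6, L0  →  {$r0:0, $r1:3, $r2:1, $r3:9, $r4:9, $r5:5, $r6:3, $r7:6}  ⟨branch fallthrough⟩
[2] xori  $r3, $r5, 12  →  {$r0:0, $r1:3, $r2:1, $r3:9, $r4:9, $r5:5, $r6:3, $r7:6}
[3] and  $r5, $r5, $r1  →  {$r0:0, $r1:3, $r2:1, $r3:9, $r4:9, $r5:1, $r6:3, $r7:6}
[4] beq  $r4, $r3, L6  →  {$r0:0, $r1:3, $r2:1, $r3:9, $r4:9, $r5:1, $r6:3, $r7:6}  ⟨branch taken⟩
[5] and  $r4, $r4, $r7  →  {$r0:0, $r1:3, $r2:1, $r3:9, $r4:0, $r5:1, $r6:3, $r7:6}
[6] ori   $r2, $r4, 11  →  {$r0:0, $r1:3, $r2:11, $r3:9, $r4:0, $r5:1, $r6:3, $r7:6}
[7] ori   $r3, $r3, 2  →  {$r0:0, $r1:3, $r2:11, $r3:11, $r4:0, $r5:1, $r6:3, $r7:6}

1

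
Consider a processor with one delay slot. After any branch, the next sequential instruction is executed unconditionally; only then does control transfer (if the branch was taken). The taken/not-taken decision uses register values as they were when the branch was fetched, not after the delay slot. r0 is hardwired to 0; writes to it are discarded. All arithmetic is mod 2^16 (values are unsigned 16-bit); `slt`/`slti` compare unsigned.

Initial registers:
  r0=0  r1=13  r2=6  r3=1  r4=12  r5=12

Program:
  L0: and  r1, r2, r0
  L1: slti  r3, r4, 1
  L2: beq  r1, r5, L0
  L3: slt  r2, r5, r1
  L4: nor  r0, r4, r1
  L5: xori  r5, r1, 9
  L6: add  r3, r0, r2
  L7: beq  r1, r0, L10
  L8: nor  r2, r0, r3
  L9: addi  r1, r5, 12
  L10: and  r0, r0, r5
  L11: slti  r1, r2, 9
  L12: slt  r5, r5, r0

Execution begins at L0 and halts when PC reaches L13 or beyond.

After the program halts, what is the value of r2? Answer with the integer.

  step pc=0: and  r1, r2, r0  regs=(0,0,6,1,12,12)
  step pc=1: slti  r3, r4, 1  regs=(0,0,6,0,12,12)
  step pc=2: beq  r1, r5, L0  cond=F  regs=(0,0,6,0,12,12)
  step pc=3: slt  r2, r5, r1  regs=(0,0,0,0,12,12)
  step pc=4: nor  r0, r4, r1  regs=(0,0,0,0,12,12)
  step pc=5: xori  r5, r1, 9  regs=(0,0,0,0,12,9)
  step pc=6: add  r3, r0, r2  regs=(0,0,0,0,12,9)
  step pc=7: beq  r1, r0, L10  cond=T  regs=(0,0,0,0,12,9)
  step pc=8: nor  r2, r0, r3  regs=(0,0,65535,0,12,9)
  step pc=10: and  r0, r0, r5  regs=(0,0,65535,0,12,9)
  step pc=11: slti  r1, r2, 9  regs=(0,0,65535,0,12,9)
  step pc=12: slt  r5, r5, r0  regs=(0,0,65535,0,12,0)

65535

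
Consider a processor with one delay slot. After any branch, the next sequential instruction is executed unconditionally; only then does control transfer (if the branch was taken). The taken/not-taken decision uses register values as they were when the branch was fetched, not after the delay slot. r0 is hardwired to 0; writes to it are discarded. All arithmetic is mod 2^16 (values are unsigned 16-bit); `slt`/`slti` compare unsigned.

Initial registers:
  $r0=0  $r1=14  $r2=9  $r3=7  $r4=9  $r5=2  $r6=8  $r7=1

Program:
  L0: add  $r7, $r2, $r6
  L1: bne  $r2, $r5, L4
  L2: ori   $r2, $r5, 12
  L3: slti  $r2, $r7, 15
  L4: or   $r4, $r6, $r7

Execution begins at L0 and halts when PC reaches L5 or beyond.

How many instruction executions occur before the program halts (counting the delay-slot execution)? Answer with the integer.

4

[0] add  $r7, $r2, $r6  →  {$r0:0, $r1:14, $r2:9, $r3:7, $r4:9, $r5:2, $r6:8, $r7:17}
[1] bne  $r2, $r5, L4  →  {$r0:0, $r1:14, $r2:9, $r3:7, $r4:9, $r5:2, $r6:8, $r7:17}  ⟨branch taken⟩
[2] ori   $r2, $r5, 12  →  {$r0:0, $r1:14, $r2:14, $r3:7, $r4:9, $r5:2, $r6:8, $r7:17}
[4] or   $r4, $r6, $r7  →  {$r0:0, $r1:14, $r2:14, $r3:7, $r4:25, $r5:2, $r6:8, $r7:17}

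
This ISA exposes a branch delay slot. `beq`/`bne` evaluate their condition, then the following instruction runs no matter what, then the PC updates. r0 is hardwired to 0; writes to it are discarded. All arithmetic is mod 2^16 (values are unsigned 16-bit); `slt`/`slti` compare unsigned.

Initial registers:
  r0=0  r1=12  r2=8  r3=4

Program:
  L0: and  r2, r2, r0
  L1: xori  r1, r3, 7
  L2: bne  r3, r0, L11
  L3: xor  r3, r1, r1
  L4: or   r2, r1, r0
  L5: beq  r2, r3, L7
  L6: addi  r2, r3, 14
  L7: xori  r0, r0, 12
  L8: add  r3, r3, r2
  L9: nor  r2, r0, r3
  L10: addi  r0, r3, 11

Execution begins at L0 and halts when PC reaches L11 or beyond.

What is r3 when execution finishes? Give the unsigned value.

[0] and  r2, r2, r0  →  {r0:0, r1:12, r2:0, r3:4}
[1] xori  r1, r3, 7  →  {r0:0, r1:3, r2:0, r3:4}
[2] bne  r3, r0, L11  →  {r0:0, r1:3, r2:0, r3:4}  ⟨branch taken⟩
[3] xor  r3, r1, r1  →  {r0:0, r1:3, r2:0, r3:0}

0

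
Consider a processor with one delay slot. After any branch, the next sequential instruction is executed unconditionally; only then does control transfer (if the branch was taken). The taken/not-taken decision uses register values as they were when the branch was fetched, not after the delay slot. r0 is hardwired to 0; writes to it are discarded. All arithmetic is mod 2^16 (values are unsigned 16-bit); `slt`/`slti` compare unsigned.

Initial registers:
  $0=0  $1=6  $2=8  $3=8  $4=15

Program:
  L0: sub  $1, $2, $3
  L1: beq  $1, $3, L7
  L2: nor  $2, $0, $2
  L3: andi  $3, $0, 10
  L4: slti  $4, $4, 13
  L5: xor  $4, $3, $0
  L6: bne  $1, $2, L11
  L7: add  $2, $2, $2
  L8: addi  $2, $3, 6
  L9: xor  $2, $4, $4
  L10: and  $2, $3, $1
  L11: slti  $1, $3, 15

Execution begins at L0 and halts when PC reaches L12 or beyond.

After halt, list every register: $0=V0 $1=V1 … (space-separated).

$0=0 $1=1 $2=65518 $3=0 $4=0

[0] sub  $1, $2, $3  →  {$0:0, $1:0, $2:8, $3:8, $4:15}
[1] beq  $1, $3, L7  →  {$0:0, $1:0, $2:8, $3:8, $4:15}  ⟨branch fallthrough⟩
[2] nor  $2, $0, $2  →  {$0:0, $1:0, $2:65527, $3:8, $4:15}
[3] andi  $3, $0, 10  →  {$0:0, $1:0, $2:65527, $3:0, $4:15}
[4] slti  $4, $4, 13  →  {$0:0, $1:0, $2:65527, $3:0, $4:0}
[5] xor  $4, $3, $0  →  {$0:0, $1:0, $2:65527, $3:0, $4:0}
[6] bne  $1, $2, L11  →  {$0:0, $1:0, $2:65527, $3:0, $4:0}  ⟨branch taken⟩
[7] add  $2, $2, $2  →  {$0:0, $1:0, $2:65518, $3:0, $4:0}
[11] slti  $1, $3, 15  →  {$0:0, $1:1, $2:65518, $3:0, $4:0}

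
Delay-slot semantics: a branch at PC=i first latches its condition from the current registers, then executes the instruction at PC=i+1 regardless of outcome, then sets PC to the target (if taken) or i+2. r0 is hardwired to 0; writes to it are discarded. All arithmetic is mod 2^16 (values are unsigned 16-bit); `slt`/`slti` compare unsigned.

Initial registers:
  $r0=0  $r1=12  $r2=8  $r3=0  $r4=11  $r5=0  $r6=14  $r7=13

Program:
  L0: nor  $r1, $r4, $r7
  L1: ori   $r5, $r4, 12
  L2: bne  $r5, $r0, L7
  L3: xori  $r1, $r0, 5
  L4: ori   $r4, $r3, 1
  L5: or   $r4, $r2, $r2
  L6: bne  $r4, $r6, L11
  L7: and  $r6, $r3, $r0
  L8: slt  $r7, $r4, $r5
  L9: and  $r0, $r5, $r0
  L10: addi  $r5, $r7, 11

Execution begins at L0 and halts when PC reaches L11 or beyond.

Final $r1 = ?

5

#0 nor  $r1, $r4, $r7 ; 0/65520/8/0/11/0/14/13
#1 ori   $r5, $r4, 12 ; 0/65520/8/0/11/15/14/13
#2 bne  $r5, $r0, L7 ; 0/65520/8/0/11/15/14/13 ; →target
#3 xori  $r1, $r0, 5 ; 0/5/8/0/11/15/14/13
#7 and  $r6, $r3, $r0 ; 0/5/8/0/11/15/0/13
#8 slt  $r7, $r4, $r5 ; 0/5/8/0/11/15/0/1
#9 and  $r0, $r5, $r0 ; 0/5/8/0/11/15/0/1
#10 addi  $r5, $r7, 11 ; 0/5/8/0/11/12/0/1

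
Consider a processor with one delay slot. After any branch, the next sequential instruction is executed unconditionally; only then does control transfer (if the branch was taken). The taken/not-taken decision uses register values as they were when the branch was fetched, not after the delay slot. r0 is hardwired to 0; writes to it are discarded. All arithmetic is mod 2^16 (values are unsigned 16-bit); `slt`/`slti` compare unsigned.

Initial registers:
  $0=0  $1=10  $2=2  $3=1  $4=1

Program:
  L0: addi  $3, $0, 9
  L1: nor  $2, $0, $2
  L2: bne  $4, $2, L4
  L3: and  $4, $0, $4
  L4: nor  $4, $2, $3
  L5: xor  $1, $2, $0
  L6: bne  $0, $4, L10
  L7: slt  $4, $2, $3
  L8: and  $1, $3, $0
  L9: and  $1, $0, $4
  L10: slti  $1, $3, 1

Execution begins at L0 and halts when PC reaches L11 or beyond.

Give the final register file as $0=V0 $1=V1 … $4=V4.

$0=0 $1=0 $2=65533 $3=9 $4=0

PC=0  addi  $3, $0, 9        | $0=0 $1=10 $2=2 $3=9 $4=1
PC=1  nor  $2, $0, $2        | $0=0 $1=10 $2=65533 $3=9 $4=1
PC=2  bne  $4, $2, L4        | $0=0 $1=10 $2=65533 $3=9 $4=1  [TAKEN]
PC=3  and  $4, $0, $4        | $0=0 $1=10 $2=65533 $3=9 $4=0
PC=4  nor  $4, $2, $3        | $0=0 $1=10 $2=65533 $3=9 $4=2
PC=5  xor  $1, $2, $0        | $0=0 $1=65533 $2=65533 $3=9 $4=2
PC=6  bne  $0, $4, L10       | $0=0 $1=65533 $2=65533 $3=9 $4=2  [TAKEN]
PC=7  slt  $4, $2, $3        | $0=0 $1=65533 $2=65533 $3=9 $4=0
PC=10 slti  $1, $3, 1        | $0=0 $1=0 $2=65533 $3=9 $4=0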